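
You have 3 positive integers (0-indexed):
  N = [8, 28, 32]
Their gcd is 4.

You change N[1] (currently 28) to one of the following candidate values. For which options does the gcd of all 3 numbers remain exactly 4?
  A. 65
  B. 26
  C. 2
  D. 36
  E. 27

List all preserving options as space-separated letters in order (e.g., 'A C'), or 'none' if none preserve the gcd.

Old gcd = 4; gcd of others (without N[1]) = 8
New gcd for candidate v: gcd(8, v). Preserves old gcd iff gcd(8, v) = 4.
  Option A: v=65, gcd(8,65)=1 -> changes
  Option B: v=26, gcd(8,26)=2 -> changes
  Option C: v=2, gcd(8,2)=2 -> changes
  Option D: v=36, gcd(8,36)=4 -> preserves
  Option E: v=27, gcd(8,27)=1 -> changes

Answer: D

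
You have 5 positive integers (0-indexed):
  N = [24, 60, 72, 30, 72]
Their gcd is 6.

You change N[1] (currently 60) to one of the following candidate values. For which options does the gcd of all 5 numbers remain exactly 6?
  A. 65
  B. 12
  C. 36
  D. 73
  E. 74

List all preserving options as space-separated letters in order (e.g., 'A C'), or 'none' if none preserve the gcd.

Answer: B C

Derivation:
Old gcd = 6; gcd of others (without N[1]) = 6
New gcd for candidate v: gcd(6, v). Preserves old gcd iff gcd(6, v) = 6.
  Option A: v=65, gcd(6,65)=1 -> changes
  Option B: v=12, gcd(6,12)=6 -> preserves
  Option C: v=36, gcd(6,36)=6 -> preserves
  Option D: v=73, gcd(6,73)=1 -> changes
  Option E: v=74, gcd(6,74)=2 -> changes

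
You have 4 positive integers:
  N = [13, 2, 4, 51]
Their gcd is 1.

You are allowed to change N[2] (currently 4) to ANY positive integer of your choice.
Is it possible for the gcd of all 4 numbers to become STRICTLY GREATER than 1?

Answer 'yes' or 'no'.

Current gcd = 1
gcd of all OTHER numbers (without N[2]=4): gcd([13, 2, 51]) = 1
The new gcd after any change is gcd(1, new_value).
This can be at most 1.
Since 1 = old gcd 1, the gcd can only stay the same or decrease.

Answer: no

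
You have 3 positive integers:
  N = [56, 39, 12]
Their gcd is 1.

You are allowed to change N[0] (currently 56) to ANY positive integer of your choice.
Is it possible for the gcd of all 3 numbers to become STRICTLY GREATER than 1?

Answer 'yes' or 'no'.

Answer: yes

Derivation:
Current gcd = 1
gcd of all OTHER numbers (without N[0]=56): gcd([39, 12]) = 3
The new gcd after any change is gcd(3, new_value).
This can be at most 3.
Since 3 > old gcd 1, the gcd CAN increase (e.g., set N[0] = 3).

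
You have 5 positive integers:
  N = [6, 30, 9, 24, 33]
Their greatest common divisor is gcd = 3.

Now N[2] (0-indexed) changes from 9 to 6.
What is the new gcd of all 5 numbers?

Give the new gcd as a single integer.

Numbers: [6, 30, 9, 24, 33], gcd = 3
Change: index 2, 9 -> 6
gcd of the OTHER numbers (without index 2): gcd([6, 30, 24, 33]) = 3
New gcd = gcd(g_others, new_val) = gcd(3, 6) = 3

Answer: 3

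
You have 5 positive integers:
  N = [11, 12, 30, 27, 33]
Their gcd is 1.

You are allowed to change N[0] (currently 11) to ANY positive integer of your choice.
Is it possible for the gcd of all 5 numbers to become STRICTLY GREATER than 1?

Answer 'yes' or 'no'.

Answer: yes

Derivation:
Current gcd = 1
gcd of all OTHER numbers (without N[0]=11): gcd([12, 30, 27, 33]) = 3
The new gcd after any change is gcd(3, new_value).
This can be at most 3.
Since 3 > old gcd 1, the gcd CAN increase (e.g., set N[0] = 3).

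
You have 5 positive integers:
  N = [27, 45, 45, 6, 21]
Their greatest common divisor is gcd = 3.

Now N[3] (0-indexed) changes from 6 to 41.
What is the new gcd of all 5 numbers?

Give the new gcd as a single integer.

Numbers: [27, 45, 45, 6, 21], gcd = 3
Change: index 3, 6 -> 41
gcd of the OTHER numbers (without index 3): gcd([27, 45, 45, 21]) = 3
New gcd = gcd(g_others, new_val) = gcd(3, 41) = 1

Answer: 1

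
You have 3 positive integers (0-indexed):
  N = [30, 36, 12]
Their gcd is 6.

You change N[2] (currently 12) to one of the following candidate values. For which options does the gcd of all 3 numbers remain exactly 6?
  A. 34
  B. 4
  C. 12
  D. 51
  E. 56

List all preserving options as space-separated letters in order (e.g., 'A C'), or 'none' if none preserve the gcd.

Old gcd = 6; gcd of others (without N[2]) = 6
New gcd for candidate v: gcd(6, v). Preserves old gcd iff gcd(6, v) = 6.
  Option A: v=34, gcd(6,34)=2 -> changes
  Option B: v=4, gcd(6,4)=2 -> changes
  Option C: v=12, gcd(6,12)=6 -> preserves
  Option D: v=51, gcd(6,51)=3 -> changes
  Option E: v=56, gcd(6,56)=2 -> changes

Answer: C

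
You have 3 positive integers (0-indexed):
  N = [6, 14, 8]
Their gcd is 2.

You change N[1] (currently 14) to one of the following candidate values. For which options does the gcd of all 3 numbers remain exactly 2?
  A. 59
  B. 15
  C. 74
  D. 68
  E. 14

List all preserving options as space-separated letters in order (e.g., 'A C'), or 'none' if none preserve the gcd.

Old gcd = 2; gcd of others (without N[1]) = 2
New gcd for candidate v: gcd(2, v). Preserves old gcd iff gcd(2, v) = 2.
  Option A: v=59, gcd(2,59)=1 -> changes
  Option B: v=15, gcd(2,15)=1 -> changes
  Option C: v=74, gcd(2,74)=2 -> preserves
  Option D: v=68, gcd(2,68)=2 -> preserves
  Option E: v=14, gcd(2,14)=2 -> preserves

Answer: C D E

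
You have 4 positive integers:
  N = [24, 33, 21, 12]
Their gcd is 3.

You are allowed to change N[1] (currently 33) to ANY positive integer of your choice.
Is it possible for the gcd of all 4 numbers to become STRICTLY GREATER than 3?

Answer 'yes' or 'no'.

Answer: no

Derivation:
Current gcd = 3
gcd of all OTHER numbers (without N[1]=33): gcd([24, 21, 12]) = 3
The new gcd after any change is gcd(3, new_value).
This can be at most 3.
Since 3 = old gcd 3, the gcd can only stay the same or decrease.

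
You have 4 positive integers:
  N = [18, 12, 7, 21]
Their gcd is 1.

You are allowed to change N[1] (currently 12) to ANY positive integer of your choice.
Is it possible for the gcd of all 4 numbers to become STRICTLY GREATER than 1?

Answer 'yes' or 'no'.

Current gcd = 1
gcd of all OTHER numbers (without N[1]=12): gcd([18, 7, 21]) = 1
The new gcd after any change is gcd(1, new_value).
This can be at most 1.
Since 1 = old gcd 1, the gcd can only stay the same or decrease.

Answer: no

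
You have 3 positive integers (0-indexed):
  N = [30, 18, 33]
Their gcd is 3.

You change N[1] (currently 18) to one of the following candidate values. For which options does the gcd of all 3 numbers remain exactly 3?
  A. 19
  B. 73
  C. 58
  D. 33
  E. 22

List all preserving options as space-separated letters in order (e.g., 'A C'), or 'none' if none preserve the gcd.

Answer: D

Derivation:
Old gcd = 3; gcd of others (without N[1]) = 3
New gcd for candidate v: gcd(3, v). Preserves old gcd iff gcd(3, v) = 3.
  Option A: v=19, gcd(3,19)=1 -> changes
  Option B: v=73, gcd(3,73)=1 -> changes
  Option C: v=58, gcd(3,58)=1 -> changes
  Option D: v=33, gcd(3,33)=3 -> preserves
  Option E: v=22, gcd(3,22)=1 -> changes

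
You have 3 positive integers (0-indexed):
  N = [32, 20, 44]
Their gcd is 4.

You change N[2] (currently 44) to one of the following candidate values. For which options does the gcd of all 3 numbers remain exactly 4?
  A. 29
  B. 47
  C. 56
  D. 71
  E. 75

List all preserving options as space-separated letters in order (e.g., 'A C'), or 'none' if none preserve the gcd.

Old gcd = 4; gcd of others (without N[2]) = 4
New gcd for candidate v: gcd(4, v). Preserves old gcd iff gcd(4, v) = 4.
  Option A: v=29, gcd(4,29)=1 -> changes
  Option B: v=47, gcd(4,47)=1 -> changes
  Option C: v=56, gcd(4,56)=4 -> preserves
  Option D: v=71, gcd(4,71)=1 -> changes
  Option E: v=75, gcd(4,75)=1 -> changes

Answer: C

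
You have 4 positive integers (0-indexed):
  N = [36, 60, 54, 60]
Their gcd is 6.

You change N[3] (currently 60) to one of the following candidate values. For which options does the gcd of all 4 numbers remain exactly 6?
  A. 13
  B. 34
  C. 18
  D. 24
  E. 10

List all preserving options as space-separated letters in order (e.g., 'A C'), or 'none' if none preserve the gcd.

Answer: C D

Derivation:
Old gcd = 6; gcd of others (without N[3]) = 6
New gcd for candidate v: gcd(6, v). Preserves old gcd iff gcd(6, v) = 6.
  Option A: v=13, gcd(6,13)=1 -> changes
  Option B: v=34, gcd(6,34)=2 -> changes
  Option C: v=18, gcd(6,18)=6 -> preserves
  Option D: v=24, gcd(6,24)=6 -> preserves
  Option E: v=10, gcd(6,10)=2 -> changes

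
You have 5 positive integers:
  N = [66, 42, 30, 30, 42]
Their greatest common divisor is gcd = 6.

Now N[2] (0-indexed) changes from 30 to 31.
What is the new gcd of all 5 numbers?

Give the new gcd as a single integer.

Answer: 1

Derivation:
Numbers: [66, 42, 30, 30, 42], gcd = 6
Change: index 2, 30 -> 31
gcd of the OTHER numbers (without index 2): gcd([66, 42, 30, 42]) = 6
New gcd = gcd(g_others, new_val) = gcd(6, 31) = 1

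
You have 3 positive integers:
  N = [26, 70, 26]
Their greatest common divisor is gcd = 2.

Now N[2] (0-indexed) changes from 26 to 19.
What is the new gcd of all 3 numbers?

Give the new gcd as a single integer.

Answer: 1

Derivation:
Numbers: [26, 70, 26], gcd = 2
Change: index 2, 26 -> 19
gcd of the OTHER numbers (without index 2): gcd([26, 70]) = 2
New gcd = gcd(g_others, new_val) = gcd(2, 19) = 1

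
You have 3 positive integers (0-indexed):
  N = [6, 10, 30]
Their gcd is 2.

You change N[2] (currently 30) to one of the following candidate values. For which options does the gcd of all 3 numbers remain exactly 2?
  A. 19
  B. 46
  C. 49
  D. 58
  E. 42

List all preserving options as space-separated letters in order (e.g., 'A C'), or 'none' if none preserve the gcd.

Old gcd = 2; gcd of others (without N[2]) = 2
New gcd for candidate v: gcd(2, v). Preserves old gcd iff gcd(2, v) = 2.
  Option A: v=19, gcd(2,19)=1 -> changes
  Option B: v=46, gcd(2,46)=2 -> preserves
  Option C: v=49, gcd(2,49)=1 -> changes
  Option D: v=58, gcd(2,58)=2 -> preserves
  Option E: v=42, gcd(2,42)=2 -> preserves

Answer: B D E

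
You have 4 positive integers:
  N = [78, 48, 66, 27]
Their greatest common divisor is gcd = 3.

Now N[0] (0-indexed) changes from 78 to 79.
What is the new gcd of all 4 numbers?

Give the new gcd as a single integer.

Answer: 1

Derivation:
Numbers: [78, 48, 66, 27], gcd = 3
Change: index 0, 78 -> 79
gcd of the OTHER numbers (without index 0): gcd([48, 66, 27]) = 3
New gcd = gcd(g_others, new_val) = gcd(3, 79) = 1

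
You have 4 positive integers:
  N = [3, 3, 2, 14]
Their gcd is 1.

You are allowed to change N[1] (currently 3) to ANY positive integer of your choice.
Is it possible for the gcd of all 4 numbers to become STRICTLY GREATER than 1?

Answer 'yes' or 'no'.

Answer: no

Derivation:
Current gcd = 1
gcd of all OTHER numbers (without N[1]=3): gcd([3, 2, 14]) = 1
The new gcd after any change is gcd(1, new_value).
This can be at most 1.
Since 1 = old gcd 1, the gcd can only stay the same or decrease.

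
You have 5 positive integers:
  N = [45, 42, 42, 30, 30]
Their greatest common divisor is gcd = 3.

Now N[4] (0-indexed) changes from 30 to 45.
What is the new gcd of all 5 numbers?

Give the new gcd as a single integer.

Answer: 3

Derivation:
Numbers: [45, 42, 42, 30, 30], gcd = 3
Change: index 4, 30 -> 45
gcd of the OTHER numbers (without index 4): gcd([45, 42, 42, 30]) = 3
New gcd = gcd(g_others, new_val) = gcd(3, 45) = 3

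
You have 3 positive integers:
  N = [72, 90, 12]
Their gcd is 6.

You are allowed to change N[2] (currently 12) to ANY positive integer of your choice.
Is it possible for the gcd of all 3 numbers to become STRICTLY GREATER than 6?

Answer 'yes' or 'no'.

Current gcd = 6
gcd of all OTHER numbers (without N[2]=12): gcd([72, 90]) = 18
The new gcd after any change is gcd(18, new_value).
This can be at most 18.
Since 18 > old gcd 6, the gcd CAN increase (e.g., set N[2] = 18).

Answer: yes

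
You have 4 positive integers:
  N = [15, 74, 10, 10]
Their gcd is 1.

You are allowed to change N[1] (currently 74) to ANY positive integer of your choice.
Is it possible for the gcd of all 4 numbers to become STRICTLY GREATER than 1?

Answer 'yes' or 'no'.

Current gcd = 1
gcd of all OTHER numbers (without N[1]=74): gcd([15, 10, 10]) = 5
The new gcd after any change is gcd(5, new_value).
This can be at most 5.
Since 5 > old gcd 1, the gcd CAN increase (e.g., set N[1] = 5).

Answer: yes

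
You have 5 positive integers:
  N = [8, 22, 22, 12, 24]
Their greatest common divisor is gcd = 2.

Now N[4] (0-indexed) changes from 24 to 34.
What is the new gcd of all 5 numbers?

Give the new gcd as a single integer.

Answer: 2

Derivation:
Numbers: [8, 22, 22, 12, 24], gcd = 2
Change: index 4, 24 -> 34
gcd of the OTHER numbers (without index 4): gcd([8, 22, 22, 12]) = 2
New gcd = gcd(g_others, new_val) = gcd(2, 34) = 2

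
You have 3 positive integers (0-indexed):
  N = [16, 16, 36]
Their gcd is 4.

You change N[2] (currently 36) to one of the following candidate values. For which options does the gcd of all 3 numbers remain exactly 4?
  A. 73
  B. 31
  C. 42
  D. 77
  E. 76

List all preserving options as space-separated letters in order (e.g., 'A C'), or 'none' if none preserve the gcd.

Old gcd = 4; gcd of others (without N[2]) = 16
New gcd for candidate v: gcd(16, v). Preserves old gcd iff gcd(16, v) = 4.
  Option A: v=73, gcd(16,73)=1 -> changes
  Option B: v=31, gcd(16,31)=1 -> changes
  Option C: v=42, gcd(16,42)=2 -> changes
  Option D: v=77, gcd(16,77)=1 -> changes
  Option E: v=76, gcd(16,76)=4 -> preserves

Answer: E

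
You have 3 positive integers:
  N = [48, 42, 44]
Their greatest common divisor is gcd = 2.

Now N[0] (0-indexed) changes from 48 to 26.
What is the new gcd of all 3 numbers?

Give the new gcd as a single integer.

Numbers: [48, 42, 44], gcd = 2
Change: index 0, 48 -> 26
gcd of the OTHER numbers (without index 0): gcd([42, 44]) = 2
New gcd = gcd(g_others, new_val) = gcd(2, 26) = 2

Answer: 2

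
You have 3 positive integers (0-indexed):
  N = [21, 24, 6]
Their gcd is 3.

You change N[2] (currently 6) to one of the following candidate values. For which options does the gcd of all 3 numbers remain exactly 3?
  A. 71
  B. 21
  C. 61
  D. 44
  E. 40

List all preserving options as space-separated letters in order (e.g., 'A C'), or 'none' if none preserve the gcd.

Answer: B

Derivation:
Old gcd = 3; gcd of others (without N[2]) = 3
New gcd for candidate v: gcd(3, v). Preserves old gcd iff gcd(3, v) = 3.
  Option A: v=71, gcd(3,71)=1 -> changes
  Option B: v=21, gcd(3,21)=3 -> preserves
  Option C: v=61, gcd(3,61)=1 -> changes
  Option D: v=44, gcd(3,44)=1 -> changes
  Option E: v=40, gcd(3,40)=1 -> changes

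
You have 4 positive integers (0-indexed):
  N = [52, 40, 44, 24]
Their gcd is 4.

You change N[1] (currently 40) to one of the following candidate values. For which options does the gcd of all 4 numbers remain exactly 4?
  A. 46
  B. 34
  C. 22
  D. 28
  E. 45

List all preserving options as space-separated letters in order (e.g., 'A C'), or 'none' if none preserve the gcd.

Answer: D

Derivation:
Old gcd = 4; gcd of others (without N[1]) = 4
New gcd for candidate v: gcd(4, v). Preserves old gcd iff gcd(4, v) = 4.
  Option A: v=46, gcd(4,46)=2 -> changes
  Option B: v=34, gcd(4,34)=2 -> changes
  Option C: v=22, gcd(4,22)=2 -> changes
  Option D: v=28, gcd(4,28)=4 -> preserves
  Option E: v=45, gcd(4,45)=1 -> changes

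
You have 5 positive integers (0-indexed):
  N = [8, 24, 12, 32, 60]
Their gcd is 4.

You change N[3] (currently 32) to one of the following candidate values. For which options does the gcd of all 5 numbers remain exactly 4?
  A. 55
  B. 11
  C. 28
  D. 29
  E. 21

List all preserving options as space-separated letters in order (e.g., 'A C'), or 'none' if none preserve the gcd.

Old gcd = 4; gcd of others (without N[3]) = 4
New gcd for candidate v: gcd(4, v). Preserves old gcd iff gcd(4, v) = 4.
  Option A: v=55, gcd(4,55)=1 -> changes
  Option B: v=11, gcd(4,11)=1 -> changes
  Option C: v=28, gcd(4,28)=4 -> preserves
  Option D: v=29, gcd(4,29)=1 -> changes
  Option E: v=21, gcd(4,21)=1 -> changes

Answer: C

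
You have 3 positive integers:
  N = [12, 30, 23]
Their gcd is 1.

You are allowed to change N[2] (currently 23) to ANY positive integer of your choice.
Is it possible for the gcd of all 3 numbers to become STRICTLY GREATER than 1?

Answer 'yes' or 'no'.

Current gcd = 1
gcd of all OTHER numbers (without N[2]=23): gcd([12, 30]) = 6
The new gcd after any change is gcd(6, new_value).
This can be at most 6.
Since 6 > old gcd 1, the gcd CAN increase (e.g., set N[2] = 6).

Answer: yes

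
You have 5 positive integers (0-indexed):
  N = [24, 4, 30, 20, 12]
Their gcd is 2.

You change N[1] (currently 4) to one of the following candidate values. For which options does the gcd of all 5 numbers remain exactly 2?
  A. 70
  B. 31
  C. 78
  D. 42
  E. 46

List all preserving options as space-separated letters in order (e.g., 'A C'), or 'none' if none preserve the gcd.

Answer: A C D E

Derivation:
Old gcd = 2; gcd of others (without N[1]) = 2
New gcd for candidate v: gcd(2, v). Preserves old gcd iff gcd(2, v) = 2.
  Option A: v=70, gcd(2,70)=2 -> preserves
  Option B: v=31, gcd(2,31)=1 -> changes
  Option C: v=78, gcd(2,78)=2 -> preserves
  Option D: v=42, gcd(2,42)=2 -> preserves
  Option E: v=46, gcd(2,46)=2 -> preserves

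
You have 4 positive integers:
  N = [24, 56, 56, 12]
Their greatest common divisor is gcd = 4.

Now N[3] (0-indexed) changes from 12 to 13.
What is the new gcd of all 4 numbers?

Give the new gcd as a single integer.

Answer: 1

Derivation:
Numbers: [24, 56, 56, 12], gcd = 4
Change: index 3, 12 -> 13
gcd of the OTHER numbers (without index 3): gcd([24, 56, 56]) = 8
New gcd = gcd(g_others, new_val) = gcd(8, 13) = 1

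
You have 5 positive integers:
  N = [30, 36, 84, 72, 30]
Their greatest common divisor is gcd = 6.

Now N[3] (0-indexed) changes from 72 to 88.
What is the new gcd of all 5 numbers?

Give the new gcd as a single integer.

Numbers: [30, 36, 84, 72, 30], gcd = 6
Change: index 3, 72 -> 88
gcd of the OTHER numbers (without index 3): gcd([30, 36, 84, 30]) = 6
New gcd = gcd(g_others, new_val) = gcd(6, 88) = 2

Answer: 2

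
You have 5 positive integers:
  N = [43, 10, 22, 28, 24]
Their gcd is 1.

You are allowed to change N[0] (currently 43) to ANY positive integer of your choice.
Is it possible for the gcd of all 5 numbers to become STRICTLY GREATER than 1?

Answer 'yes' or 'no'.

Answer: yes

Derivation:
Current gcd = 1
gcd of all OTHER numbers (without N[0]=43): gcd([10, 22, 28, 24]) = 2
The new gcd after any change is gcd(2, new_value).
This can be at most 2.
Since 2 > old gcd 1, the gcd CAN increase (e.g., set N[0] = 2).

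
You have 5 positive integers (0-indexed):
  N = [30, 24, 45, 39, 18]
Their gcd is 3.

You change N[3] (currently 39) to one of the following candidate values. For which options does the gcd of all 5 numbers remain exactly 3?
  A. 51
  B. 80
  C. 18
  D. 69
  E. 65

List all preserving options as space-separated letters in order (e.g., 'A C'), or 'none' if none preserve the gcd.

Old gcd = 3; gcd of others (without N[3]) = 3
New gcd for candidate v: gcd(3, v). Preserves old gcd iff gcd(3, v) = 3.
  Option A: v=51, gcd(3,51)=3 -> preserves
  Option B: v=80, gcd(3,80)=1 -> changes
  Option C: v=18, gcd(3,18)=3 -> preserves
  Option D: v=69, gcd(3,69)=3 -> preserves
  Option E: v=65, gcd(3,65)=1 -> changes

Answer: A C D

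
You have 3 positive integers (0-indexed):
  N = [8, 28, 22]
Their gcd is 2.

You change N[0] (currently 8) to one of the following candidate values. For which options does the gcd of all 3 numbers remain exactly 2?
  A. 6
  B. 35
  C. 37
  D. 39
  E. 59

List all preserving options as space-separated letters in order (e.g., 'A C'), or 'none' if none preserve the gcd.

Old gcd = 2; gcd of others (without N[0]) = 2
New gcd for candidate v: gcd(2, v). Preserves old gcd iff gcd(2, v) = 2.
  Option A: v=6, gcd(2,6)=2 -> preserves
  Option B: v=35, gcd(2,35)=1 -> changes
  Option C: v=37, gcd(2,37)=1 -> changes
  Option D: v=39, gcd(2,39)=1 -> changes
  Option E: v=59, gcd(2,59)=1 -> changes

Answer: A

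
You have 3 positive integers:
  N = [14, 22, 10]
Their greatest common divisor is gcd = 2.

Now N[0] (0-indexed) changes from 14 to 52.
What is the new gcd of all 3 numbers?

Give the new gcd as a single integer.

Numbers: [14, 22, 10], gcd = 2
Change: index 0, 14 -> 52
gcd of the OTHER numbers (without index 0): gcd([22, 10]) = 2
New gcd = gcd(g_others, new_val) = gcd(2, 52) = 2

Answer: 2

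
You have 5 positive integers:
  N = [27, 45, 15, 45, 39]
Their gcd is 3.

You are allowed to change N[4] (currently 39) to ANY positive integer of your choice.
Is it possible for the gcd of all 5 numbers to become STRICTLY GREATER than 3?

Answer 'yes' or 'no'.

Answer: no

Derivation:
Current gcd = 3
gcd of all OTHER numbers (without N[4]=39): gcd([27, 45, 15, 45]) = 3
The new gcd after any change is gcd(3, new_value).
This can be at most 3.
Since 3 = old gcd 3, the gcd can only stay the same or decrease.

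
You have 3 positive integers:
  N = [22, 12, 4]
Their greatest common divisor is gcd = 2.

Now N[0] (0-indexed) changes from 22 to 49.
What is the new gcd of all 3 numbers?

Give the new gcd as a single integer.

Answer: 1

Derivation:
Numbers: [22, 12, 4], gcd = 2
Change: index 0, 22 -> 49
gcd of the OTHER numbers (without index 0): gcd([12, 4]) = 4
New gcd = gcd(g_others, new_val) = gcd(4, 49) = 1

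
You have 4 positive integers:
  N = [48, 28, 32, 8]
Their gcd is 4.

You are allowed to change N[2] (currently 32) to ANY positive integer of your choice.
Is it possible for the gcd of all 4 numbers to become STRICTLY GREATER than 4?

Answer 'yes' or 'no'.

Current gcd = 4
gcd of all OTHER numbers (without N[2]=32): gcd([48, 28, 8]) = 4
The new gcd after any change is gcd(4, new_value).
This can be at most 4.
Since 4 = old gcd 4, the gcd can only stay the same or decrease.

Answer: no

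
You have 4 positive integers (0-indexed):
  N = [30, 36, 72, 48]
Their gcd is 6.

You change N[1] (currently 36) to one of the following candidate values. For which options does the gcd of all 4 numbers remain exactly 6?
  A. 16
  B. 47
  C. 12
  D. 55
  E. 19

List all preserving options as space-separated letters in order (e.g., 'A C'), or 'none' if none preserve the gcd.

Answer: C

Derivation:
Old gcd = 6; gcd of others (without N[1]) = 6
New gcd for candidate v: gcd(6, v). Preserves old gcd iff gcd(6, v) = 6.
  Option A: v=16, gcd(6,16)=2 -> changes
  Option B: v=47, gcd(6,47)=1 -> changes
  Option C: v=12, gcd(6,12)=6 -> preserves
  Option D: v=55, gcd(6,55)=1 -> changes
  Option E: v=19, gcd(6,19)=1 -> changes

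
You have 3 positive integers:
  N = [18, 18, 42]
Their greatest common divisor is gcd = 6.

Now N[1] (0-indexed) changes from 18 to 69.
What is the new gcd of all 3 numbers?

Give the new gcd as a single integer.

Numbers: [18, 18, 42], gcd = 6
Change: index 1, 18 -> 69
gcd of the OTHER numbers (without index 1): gcd([18, 42]) = 6
New gcd = gcd(g_others, new_val) = gcd(6, 69) = 3

Answer: 3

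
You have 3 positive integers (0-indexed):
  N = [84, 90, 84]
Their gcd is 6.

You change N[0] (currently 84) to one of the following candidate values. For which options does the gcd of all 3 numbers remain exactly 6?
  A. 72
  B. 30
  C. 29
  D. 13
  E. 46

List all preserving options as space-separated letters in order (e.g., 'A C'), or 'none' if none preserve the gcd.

Old gcd = 6; gcd of others (without N[0]) = 6
New gcd for candidate v: gcd(6, v). Preserves old gcd iff gcd(6, v) = 6.
  Option A: v=72, gcd(6,72)=6 -> preserves
  Option B: v=30, gcd(6,30)=6 -> preserves
  Option C: v=29, gcd(6,29)=1 -> changes
  Option D: v=13, gcd(6,13)=1 -> changes
  Option E: v=46, gcd(6,46)=2 -> changes

Answer: A B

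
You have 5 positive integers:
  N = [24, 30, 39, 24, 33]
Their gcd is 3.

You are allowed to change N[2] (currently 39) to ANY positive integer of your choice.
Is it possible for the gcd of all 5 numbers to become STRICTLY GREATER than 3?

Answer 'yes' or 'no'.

Answer: no

Derivation:
Current gcd = 3
gcd of all OTHER numbers (without N[2]=39): gcd([24, 30, 24, 33]) = 3
The new gcd after any change is gcd(3, new_value).
This can be at most 3.
Since 3 = old gcd 3, the gcd can only stay the same or decrease.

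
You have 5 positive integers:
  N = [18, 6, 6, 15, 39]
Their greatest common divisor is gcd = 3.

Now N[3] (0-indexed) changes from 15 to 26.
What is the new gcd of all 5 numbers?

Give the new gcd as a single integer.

Numbers: [18, 6, 6, 15, 39], gcd = 3
Change: index 3, 15 -> 26
gcd of the OTHER numbers (without index 3): gcd([18, 6, 6, 39]) = 3
New gcd = gcd(g_others, new_val) = gcd(3, 26) = 1

Answer: 1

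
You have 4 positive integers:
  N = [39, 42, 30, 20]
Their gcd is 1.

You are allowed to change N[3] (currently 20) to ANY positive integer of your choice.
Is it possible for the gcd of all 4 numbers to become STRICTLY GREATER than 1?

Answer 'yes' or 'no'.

Current gcd = 1
gcd of all OTHER numbers (without N[3]=20): gcd([39, 42, 30]) = 3
The new gcd after any change is gcd(3, new_value).
This can be at most 3.
Since 3 > old gcd 1, the gcd CAN increase (e.g., set N[3] = 3).

Answer: yes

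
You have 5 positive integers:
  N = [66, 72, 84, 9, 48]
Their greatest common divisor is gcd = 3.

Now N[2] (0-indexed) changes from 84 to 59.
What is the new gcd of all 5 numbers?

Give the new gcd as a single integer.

Numbers: [66, 72, 84, 9, 48], gcd = 3
Change: index 2, 84 -> 59
gcd of the OTHER numbers (without index 2): gcd([66, 72, 9, 48]) = 3
New gcd = gcd(g_others, new_val) = gcd(3, 59) = 1

Answer: 1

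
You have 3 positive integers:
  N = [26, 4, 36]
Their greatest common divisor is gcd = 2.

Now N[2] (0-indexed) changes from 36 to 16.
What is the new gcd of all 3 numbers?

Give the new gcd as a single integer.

Answer: 2

Derivation:
Numbers: [26, 4, 36], gcd = 2
Change: index 2, 36 -> 16
gcd of the OTHER numbers (without index 2): gcd([26, 4]) = 2
New gcd = gcd(g_others, new_val) = gcd(2, 16) = 2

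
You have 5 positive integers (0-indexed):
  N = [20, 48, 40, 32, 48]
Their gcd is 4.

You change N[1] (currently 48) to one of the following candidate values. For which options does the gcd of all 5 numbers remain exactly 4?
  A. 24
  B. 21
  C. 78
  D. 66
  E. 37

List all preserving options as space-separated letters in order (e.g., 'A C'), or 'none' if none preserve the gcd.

Answer: A

Derivation:
Old gcd = 4; gcd of others (without N[1]) = 4
New gcd for candidate v: gcd(4, v). Preserves old gcd iff gcd(4, v) = 4.
  Option A: v=24, gcd(4,24)=4 -> preserves
  Option B: v=21, gcd(4,21)=1 -> changes
  Option C: v=78, gcd(4,78)=2 -> changes
  Option D: v=66, gcd(4,66)=2 -> changes
  Option E: v=37, gcd(4,37)=1 -> changes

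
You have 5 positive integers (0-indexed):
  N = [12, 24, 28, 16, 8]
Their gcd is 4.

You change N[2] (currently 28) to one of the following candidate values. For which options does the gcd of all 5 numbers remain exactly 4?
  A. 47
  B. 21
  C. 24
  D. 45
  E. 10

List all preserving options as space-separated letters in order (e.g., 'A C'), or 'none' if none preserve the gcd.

Answer: C

Derivation:
Old gcd = 4; gcd of others (without N[2]) = 4
New gcd for candidate v: gcd(4, v). Preserves old gcd iff gcd(4, v) = 4.
  Option A: v=47, gcd(4,47)=1 -> changes
  Option B: v=21, gcd(4,21)=1 -> changes
  Option C: v=24, gcd(4,24)=4 -> preserves
  Option D: v=45, gcd(4,45)=1 -> changes
  Option E: v=10, gcd(4,10)=2 -> changes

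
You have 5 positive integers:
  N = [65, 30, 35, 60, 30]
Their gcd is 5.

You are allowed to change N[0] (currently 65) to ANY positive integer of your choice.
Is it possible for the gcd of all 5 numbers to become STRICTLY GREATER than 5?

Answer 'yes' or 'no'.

Current gcd = 5
gcd of all OTHER numbers (without N[0]=65): gcd([30, 35, 60, 30]) = 5
The new gcd after any change is gcd(5, new_value).
This can be at most 5.
Since 5 = old gcd 5, the gcd can only stay the same or decrease.

Answer: no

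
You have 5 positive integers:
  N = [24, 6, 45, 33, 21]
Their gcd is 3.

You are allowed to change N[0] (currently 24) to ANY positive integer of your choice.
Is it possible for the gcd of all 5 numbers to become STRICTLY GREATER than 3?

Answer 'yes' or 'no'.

Current gcd = 3
gcd of all OTHER numbers (without N[0]=24): gcd([6, 45, 33, 21]) = 3
The new gcd after any change is gcd(3, new_value).
This can be at most 3.
Since 3 = old gcd 3, the gcd can only stay the same or decrease.

Answer: no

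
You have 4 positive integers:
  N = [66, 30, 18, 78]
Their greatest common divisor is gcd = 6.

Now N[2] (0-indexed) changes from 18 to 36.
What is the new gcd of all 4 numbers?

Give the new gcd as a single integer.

Numbers: [66, 30, 18, 78], gcd = 6
Change: index 2, 18 -> 36
gcd of the OTHER numbers (without index 2): gcd([66, 30, 78]) = 6
New gcd = gcd(g_others, new_val) = gcd(6, 36) = 6

Answer: 6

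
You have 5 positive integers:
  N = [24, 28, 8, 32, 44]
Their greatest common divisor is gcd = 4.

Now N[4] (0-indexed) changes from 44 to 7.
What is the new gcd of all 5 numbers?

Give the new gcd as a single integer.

Answer: 1

Derivation:
Numbers: [24, 28, 8, 32, 44], gcd = 4
Change: index 4, 44 -> 7
gcd of the OTHER numbers (without index 4): gcd([24, 28, 8, 32]) = 4
New gcd = gcd(g_others, new_val) = gcd(4, 7) = 1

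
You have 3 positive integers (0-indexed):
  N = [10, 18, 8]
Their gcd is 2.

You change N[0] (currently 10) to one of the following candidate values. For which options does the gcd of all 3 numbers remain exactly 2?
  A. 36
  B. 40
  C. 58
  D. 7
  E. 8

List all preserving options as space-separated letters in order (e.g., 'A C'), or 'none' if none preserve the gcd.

Old gcd = 2; gcd of others (without N[0]) = 2
New gcd for candidate v: gcd(2, v). Preserves old gcd iff gcd(2, v) = 2.
  Option A: v=36, gcd(2,36)=2 -> preserves
  Option B: v=40, gcd(2,40)=2 -> preserves
  Option C: v=58, gcd(2,58)=2 -> preserves
  Option D: v=7, gcd(2,7)=1 -> changes
  Option E: v=8, gcd(2,8)=2 -> preserves

Answer: A B C E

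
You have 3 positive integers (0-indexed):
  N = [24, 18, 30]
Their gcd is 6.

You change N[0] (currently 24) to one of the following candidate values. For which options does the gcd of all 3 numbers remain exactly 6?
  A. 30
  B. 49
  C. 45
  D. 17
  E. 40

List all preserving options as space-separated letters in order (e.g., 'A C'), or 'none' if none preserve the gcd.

Old gcd = 6; gcd of others (without N[0]) = 6
New gcd for candidate v: gcd(6, v). Preserves old gcd iff gcd(6, v) = 6.
  Option A: v=30, gcd(6,30)=6 -> preserves
  Option B: v=49, gcd(6,49)=1 -> changes
  Option C: v=45, gcd(6,45)=3 -> changes
  Option D: v=17, gcd(6,17)=1 -> changes
  Option E: v=40, gcd(6,40)=2 -> changes

Answer: A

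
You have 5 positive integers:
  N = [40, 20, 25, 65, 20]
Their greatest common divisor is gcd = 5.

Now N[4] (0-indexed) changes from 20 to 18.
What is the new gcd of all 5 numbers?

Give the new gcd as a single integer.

Answer: 1

Derivation:
Numbers: [40, 20, 25, 65, 20], gcd = 5
Change: index 4, 20 -> 18
gcd of the OTHER numbers (without index 4): gcd([40, 20, 25, 65]) = 5
New gcd = gcd(g_others, new_val) = gcd(5, 18) = 1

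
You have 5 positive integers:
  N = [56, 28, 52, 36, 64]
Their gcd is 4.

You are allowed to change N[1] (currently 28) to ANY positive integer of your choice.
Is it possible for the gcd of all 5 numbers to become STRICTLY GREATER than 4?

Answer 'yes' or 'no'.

Current gcd = 4
gcd of all OTHER numbers (without N[1]=28): gcd([56, 52, 36, 64]) = 4
The new gcd after any change is gcd(4, new_value).
This can be at most 4.
Since 4 = old gcd 4, the gcd can only stay the same or decrease.

Answer: no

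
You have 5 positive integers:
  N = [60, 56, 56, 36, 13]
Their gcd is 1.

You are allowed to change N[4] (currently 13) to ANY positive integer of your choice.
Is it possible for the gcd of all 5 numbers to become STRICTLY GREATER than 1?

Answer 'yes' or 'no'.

Current gcd = 1
gcd of all OTHER numbers (without N[4]=13): gcd([60, 56, 56, 36]) = 4
The new gcd after any change is gcd(4, new_value).
This can be at most 4.
Since 4 > old gcd 1, the gcd CAN increase (e.g., set N[4] = 4).

Answer: yes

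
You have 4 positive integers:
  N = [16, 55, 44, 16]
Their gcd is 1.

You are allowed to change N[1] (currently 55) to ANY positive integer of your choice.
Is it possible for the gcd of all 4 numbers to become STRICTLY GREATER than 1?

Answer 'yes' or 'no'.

Answer: yes

Derivation:
Current gcd = 1
gcd of all OTHER numbers (without N[1]=55): gcd([16, 44, 16]) = 4
The new gcd after any change is gcd(4, new_value).
This can be at most 4.
Since 4 > old gcd 1, the gcd CAN increase (e.g., set N[1] = 4).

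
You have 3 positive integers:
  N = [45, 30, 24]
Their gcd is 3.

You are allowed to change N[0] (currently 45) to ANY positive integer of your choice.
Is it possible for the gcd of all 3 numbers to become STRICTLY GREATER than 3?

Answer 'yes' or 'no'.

Current gcd = 3
gcd of all OTHER numbers (without N[0]=45): gcd([30, 24]) = 6
The new gcd after any change is gcd(6, new_value).
This can be at most 6.
Since 6 > old gcd 3, the gcd CAN increase (e.g., set N[0] = 6).

Answer: yes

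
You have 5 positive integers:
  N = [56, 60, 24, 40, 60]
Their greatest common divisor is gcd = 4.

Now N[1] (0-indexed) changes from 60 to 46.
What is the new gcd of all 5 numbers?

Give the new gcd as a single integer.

Answer: 2

Derivation:
Numbers: [56, 60, 24, 40, 60], gcd = 4
Change: index 1, 60 -> 46
gcd of the OTHER numbers (without index 1): gcd([56, 24, 40, 60]) = 4
New gcd = gcd(g_others, new_val) = gcd(4, 46) = 2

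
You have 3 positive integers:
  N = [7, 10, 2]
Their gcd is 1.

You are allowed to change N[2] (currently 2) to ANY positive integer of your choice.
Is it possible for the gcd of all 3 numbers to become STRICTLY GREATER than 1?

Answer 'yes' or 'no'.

Current gcd = 1
gcd of all OTHER numbers (without N[2]=2): gcd([7, 10]) = 1
The new gcd after any change is gcd(1, new_value).
This can be at most 1.
Since 1 = old gcd 1, the gcd can only stay the same or decrease.

Answer: no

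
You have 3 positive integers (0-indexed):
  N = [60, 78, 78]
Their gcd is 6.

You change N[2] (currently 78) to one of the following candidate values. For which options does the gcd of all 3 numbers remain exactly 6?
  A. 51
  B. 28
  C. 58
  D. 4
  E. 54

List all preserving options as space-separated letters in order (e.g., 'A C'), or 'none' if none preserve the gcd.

Old gcd = 6; gcd of others (without N[2]) = 6
New gcd for candidate v: gcd(6, v). Preserves old gcd iff gcd(6, v) = 6.
  Option A: v=51, gcd(6,51)=3 -> changes
  Option B: v=28, gcd(6,28)=2 -> changes
  Option C: v=58, gcd(6,58)=2 -> changes
  Option D: v=4, gcd(6,4)=2 -> changes
  Option E: v=54, gcd(6,54)=6 -> preserves

Answer: E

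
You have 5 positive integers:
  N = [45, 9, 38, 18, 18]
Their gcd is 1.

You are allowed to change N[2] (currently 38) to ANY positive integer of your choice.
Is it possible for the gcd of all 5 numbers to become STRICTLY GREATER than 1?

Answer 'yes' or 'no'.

Current gcd = 1
gcd of all OTHER numbers (without N[2]=38): gcd([45, 9, 18, 18]) = 9
The new gcd after any change is gcd(9, new_value).
This can be at most 9.
Since 9 > old gcd 1, the gcd CAN increase (e.g., set N[2] = 9).

Answer: yes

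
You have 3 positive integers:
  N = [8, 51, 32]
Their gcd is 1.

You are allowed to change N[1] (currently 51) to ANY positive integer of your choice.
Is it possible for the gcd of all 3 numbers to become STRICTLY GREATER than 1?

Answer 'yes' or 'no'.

Answer: yes

Derivation:
Current gcd = 1
gcd of all OTHER numbers (without N[1]=51): gcd([8, 32]) = 8
The new gcd after any change is gcd(8, new_value).
This can be at most 8.
Since 8 > old gcd 1, the gcd CAN increase (e.g., set N[1] = 8).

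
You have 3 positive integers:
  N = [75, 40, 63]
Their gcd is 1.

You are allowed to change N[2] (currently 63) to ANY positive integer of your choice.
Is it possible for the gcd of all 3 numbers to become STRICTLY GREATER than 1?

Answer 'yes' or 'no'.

Answer: yes

Derivation:
Current gcd = 1
gcd of all OTHER numbers (without N[2]=63): gcd([75, 40]) = 5
The new gcd after any change is gcd(5, new_value).
This can be at most 5.
Since 5 > old gcd 1, the gcd CAN increase (e.g., set N[2] = 5).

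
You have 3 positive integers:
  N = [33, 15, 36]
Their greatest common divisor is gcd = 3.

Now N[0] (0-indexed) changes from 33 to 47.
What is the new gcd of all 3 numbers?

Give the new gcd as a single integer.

Numbers: [33, 15, 36], gcd = 3
Change: index 0, 33 -> 47
gcd of the OTHER numbers (without index 0): gcd([15, 36]) = 3
New gcd = gcd(g_others, new_val) = gcd(3, 47) = 1

Answer: 1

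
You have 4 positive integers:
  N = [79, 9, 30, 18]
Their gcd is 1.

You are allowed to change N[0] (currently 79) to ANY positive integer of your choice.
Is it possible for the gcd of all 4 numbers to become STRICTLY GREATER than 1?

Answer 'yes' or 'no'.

Current gcd = 1
gcd of all OTHER numbers (without N[0]=79): gcd([9, 30, 18]) = 3
The new gcd after any change is gcd(3, new_value).
This can be at most 3.
Since 3 > old gcd 1, the gcd CAN increase (e.g., set N[0] = 3).

Answer: yes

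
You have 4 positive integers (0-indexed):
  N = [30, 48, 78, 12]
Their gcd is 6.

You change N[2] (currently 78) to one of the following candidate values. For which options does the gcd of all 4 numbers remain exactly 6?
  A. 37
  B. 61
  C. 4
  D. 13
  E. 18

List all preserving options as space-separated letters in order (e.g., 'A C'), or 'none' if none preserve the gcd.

Old gcd = 6; gcd of others (without N[2]) = 6
New gcd for candidate v: gcd(6, v). Preserves old gcd iff gcd(6, v) = 6.
  Option A: v=37, gcd(6,37)=1 -> changes
  Option B: v=61, gcd(6,61)=1 -> changes
  Option C: v=4, gcd(6,4)=2 -> changes
  Option D: v=13, gcd(6,13)=1 -> changes
  Option E: v=18, gcd(6,18)=6 -> preserves

Answer: E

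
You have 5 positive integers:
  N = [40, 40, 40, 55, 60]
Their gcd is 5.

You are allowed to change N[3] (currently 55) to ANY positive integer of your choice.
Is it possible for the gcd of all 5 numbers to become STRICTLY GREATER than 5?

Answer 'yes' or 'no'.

Answer: yes

Derivation:
Current gcd = 5
gcd of all OTHER numbers (without N[3]=55): gcd([40, 40, 40, 60]) = 20
The new gcd after any change is gcd(20, new_value).
This can be at most 20.
Since 20 > old gcd 5, the gcd CAN increase (e.g., set N[3] = 20).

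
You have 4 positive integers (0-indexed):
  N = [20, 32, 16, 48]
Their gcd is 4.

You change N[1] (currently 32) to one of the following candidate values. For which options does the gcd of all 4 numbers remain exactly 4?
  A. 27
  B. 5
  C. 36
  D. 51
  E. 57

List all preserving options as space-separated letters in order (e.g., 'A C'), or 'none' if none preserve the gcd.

Answer: C

Derivation:
Old gcd = 4; gcd of others (without N[1]) = 4
New gcd for candidate v: gcd(4, v). Preserves old gcd iff gcd(4, v) = 4.
  Option A: v=27, gcd(4,27)=1 -> changes
  Option B: v=5, gcd(4,5)=1 -> changes
  Option C: v=36, gcd(4,36)=4 -> preserves
  Option D: v=51, gcd(4,51)=1 -> changes
  Option E: v=57, gcd(4,57)=1 -> changes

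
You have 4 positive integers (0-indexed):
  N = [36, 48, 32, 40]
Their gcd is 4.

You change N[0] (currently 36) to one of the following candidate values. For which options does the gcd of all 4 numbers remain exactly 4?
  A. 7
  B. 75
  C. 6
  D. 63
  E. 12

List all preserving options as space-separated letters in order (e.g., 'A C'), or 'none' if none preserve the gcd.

Old gcd = 4; gcd of others (without N[0]) = 8
New gcd for candidate v: gcd(8, v). Preserves old gcd iff gcd(8, v) = 4.
  Option A: v=7, gcd(8,7)=1 -> changes
  Option B: v=75, gcd(8,75)=1 -> changes
  Option C: v=6, gcd(8,6)=2 -> changes
  Option D: v=63, gcd(8,63)=1 -> changes
  Option E: v=12, gcd(8,12)=4 -> preserves

Answer: E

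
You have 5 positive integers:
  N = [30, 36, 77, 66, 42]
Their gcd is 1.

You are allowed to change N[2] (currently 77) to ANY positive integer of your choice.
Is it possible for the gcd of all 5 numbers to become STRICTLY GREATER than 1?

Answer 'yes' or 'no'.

Current gcd = 1
gcd of all OTHER numbers (without N[2]=77): gcd([30, 36, 66, 42]) = 6
The new gcd after any change is gcd(6, new_value).
This can be at most 6.
Since 6 > old gcd 1, the gcd CAN increase (e.g., set N[2] = 6).

Answer: yes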